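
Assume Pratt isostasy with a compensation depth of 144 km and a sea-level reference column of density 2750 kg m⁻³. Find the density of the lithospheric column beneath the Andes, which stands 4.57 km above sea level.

Pratt balance: ρ_ref D = ρ (D + h).
ρ = ρ_ref D/(D + h) = 2750 × 144 km/(144 km + 4.57 km) = 2670 kg m⁻³.

2670 kg m⁻³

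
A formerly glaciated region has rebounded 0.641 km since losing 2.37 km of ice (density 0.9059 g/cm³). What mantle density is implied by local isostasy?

3.35 g/cm³

ρ_m = ρ_ice t / u = 0.9059 × 2.37 km/0.641 km = 3.35 g/cm³.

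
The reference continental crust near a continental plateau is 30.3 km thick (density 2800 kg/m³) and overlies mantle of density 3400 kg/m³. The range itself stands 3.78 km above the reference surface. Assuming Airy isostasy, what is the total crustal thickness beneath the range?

Root depth r = h ρ_c / (ρ_m − ρ_c) = 3.78 km × 2800 / 600 = 17.64 km.
Total thickness = T + h + r = 30.3 km + 3.78 km + 17.64 km = 51.7 km.

51.7 km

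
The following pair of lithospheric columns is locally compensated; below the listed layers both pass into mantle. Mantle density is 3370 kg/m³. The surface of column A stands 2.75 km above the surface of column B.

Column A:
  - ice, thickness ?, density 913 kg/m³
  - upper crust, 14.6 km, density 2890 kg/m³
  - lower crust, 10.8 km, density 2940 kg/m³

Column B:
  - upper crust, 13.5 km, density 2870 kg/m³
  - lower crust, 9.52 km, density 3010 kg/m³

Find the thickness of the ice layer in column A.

Take the compensation level at the base of the deeper column (depth z_c below the surface of column A) and equate Σ ρ_i t_i down to z_c; mantle fills any gap and the z_c terms cancel.
Column A: x×913 + 14.6×2890 + 10.8×2940 + (z_c − 25.4 − x)×3370
Column B: 2.75×0 + 13.5×2870 + 9.52×3010 + (z_c − 2.75 − 23.02)×3370
The z_c×3370 term appears on both sides and cancels. Collect the known terms of each column as K = Σ(ρt)_known − 3370 × (depth of known layers): K_A = 73946 − 3370×25.4 = −11652; K_B = 67400.2 − 3370×(2.75 + 23.02) = −19444.7.
Balance: K_A − x×(3370 − 913) = K_B, so x = (K_A − K_B)/(3370 − 913) = 7792.7/2457 = 3.17 km.

3.17 km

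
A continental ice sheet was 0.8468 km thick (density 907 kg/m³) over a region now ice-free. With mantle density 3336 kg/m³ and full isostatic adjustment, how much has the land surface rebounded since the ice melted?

0.23 km

Removing the load lets mantle flow back in; uplift u satisfies ρ_ice t = ρ_m u.
u = t ρ_ice/ρ_m = 0.8468 km × 907/3336 = 0.23 km.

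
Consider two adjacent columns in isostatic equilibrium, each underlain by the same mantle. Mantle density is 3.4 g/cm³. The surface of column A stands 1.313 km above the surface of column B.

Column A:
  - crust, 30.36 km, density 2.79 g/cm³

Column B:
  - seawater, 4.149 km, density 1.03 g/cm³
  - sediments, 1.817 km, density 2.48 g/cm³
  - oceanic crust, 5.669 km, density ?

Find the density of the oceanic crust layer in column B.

2.95 g/cm³

Take the compensation level at the base of the deeper column (depth z_c below the surface of column A) and equate Σ ρ_i t_i down to z_c; mantle fills any gap and the z_c terms cancel.
Column A: 30.36×2.79 + (z_c − 30.36)×3.4
Column B: 1.313×0 + 4.149×1.03 + 1.817×2.48 + 5.669×ρ + (z_c − 1.313 − 11.635)×3.4
The z_c×3.4 term appears on both sides and cancels. Collect the known terms of each column as K = Σ(ρt)_known − 3.4 × (depth of known layers): K_A = 84.7044 − 3.4×30.36 = −18.5196; K_B = 8.77963 − 3.4×(1.313 + 11.635) = −35.24357.
Balance: K_A = K_B + 5.669×ρ, so ρ = (K_A − K_B)/5.669 = 16.724/5.669 = 2.95 g/cm³.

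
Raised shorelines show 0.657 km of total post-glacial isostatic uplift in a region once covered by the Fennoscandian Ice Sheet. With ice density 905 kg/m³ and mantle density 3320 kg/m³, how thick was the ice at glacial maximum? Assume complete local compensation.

2.41 km

u = t ρ_ice/ρ_m → t = u ρ_m/ρ_ice = 0.657 km × 3320/905 = 2.41 km.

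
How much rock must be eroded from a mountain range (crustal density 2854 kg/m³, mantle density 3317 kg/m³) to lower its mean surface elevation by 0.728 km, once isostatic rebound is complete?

5.22 km

Net drop Δ = e − u = e − e ρ_c/ρ_m = e (ρ_m − ρ_c)/ρ_m.
e = Δ ρ_m/(ρ_m − ρ_c) = 0.728 km × 3317/463 = 5.22 km.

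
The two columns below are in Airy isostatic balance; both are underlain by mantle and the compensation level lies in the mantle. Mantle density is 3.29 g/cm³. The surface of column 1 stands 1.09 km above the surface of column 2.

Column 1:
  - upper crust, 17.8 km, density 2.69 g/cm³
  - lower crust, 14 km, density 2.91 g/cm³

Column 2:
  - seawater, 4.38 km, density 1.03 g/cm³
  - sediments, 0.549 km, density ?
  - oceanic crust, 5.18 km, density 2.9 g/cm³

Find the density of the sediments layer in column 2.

Take the compensation level at the base of the deeper column (depth z_c below the surface of column 1) and equate Σ ρ_i t_i down to z_c; mantle fills any gap and the z_c terms cancel.
Column 1: 17.8×2.69 + 14×2.91 + (z_c − 31.8)×3.29
Column 2: 1.09×0 + 4.38×1.03 + 0.549×ρ + 5.18×2.9 + (z_c − 1.09 − 10.109)×3.29
The z_c×3.29 term appears on both sides and cancels. Collect the known terms of each column as K = Σ(ρt)_known − 3.29 × (depth of known layers): K_1 = 88.622 − 3.29×31.8 = −16; K_2 = 19.5334 − 3.29×(1.09 + 10.109) = −17.31131.
Balance: K_1 = K_2 + 0.549×ρ, so ρ = (K_1 − K_2)/0.549 = 1.31131/0.549 = 2.39 g/cm³.

2.39 g/cm³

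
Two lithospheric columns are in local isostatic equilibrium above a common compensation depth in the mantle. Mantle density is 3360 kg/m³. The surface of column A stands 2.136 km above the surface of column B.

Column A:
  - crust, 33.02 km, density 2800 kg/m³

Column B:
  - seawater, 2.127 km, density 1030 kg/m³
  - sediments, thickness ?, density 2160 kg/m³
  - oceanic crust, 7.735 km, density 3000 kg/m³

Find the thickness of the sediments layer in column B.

Take the compensation level at the base of the deeper column (depth z_c below the surface of column A) and equate Σ ρ_i t_i down to z_c; mantle fills any gap and the z_c terms cancel.
Column A: 33.02×2800 + (z_c − 33.02)×3360
Column B: 2.136×0 + 2.127×1030 + x×2160 + 7.735×3000 + (z_c − 2.136 − 9.862 − x)×3360
The z_c×3360 term appears on both sides and cancels. Collect the known terms of each column as K = Σ(ρt)_known − 3360 × (depth of known layers): K_A = 92456 − 3360×33.02 = −18491.2; K_B = 25395.81 − 3360×(2.136 + 9.862) = −14917.47.
Balance: K_A = K_B − x×(3360 − 2160), so x = (K_B − K_A)/(3360 − 2160) = 3573.73/1200 = 2.98 km.

2.98 km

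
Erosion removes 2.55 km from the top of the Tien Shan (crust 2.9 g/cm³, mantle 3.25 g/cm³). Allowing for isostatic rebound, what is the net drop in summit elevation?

0.275 km

Rebound u = e ρ_c/ρ_m = 2.55 km × 2.9/3.25 = 2.275 km.
Net surface drop = e − u = 2.55 km − 2.275 km = e (ρ_m − ρ_c)/ρ_m = 0.275 km.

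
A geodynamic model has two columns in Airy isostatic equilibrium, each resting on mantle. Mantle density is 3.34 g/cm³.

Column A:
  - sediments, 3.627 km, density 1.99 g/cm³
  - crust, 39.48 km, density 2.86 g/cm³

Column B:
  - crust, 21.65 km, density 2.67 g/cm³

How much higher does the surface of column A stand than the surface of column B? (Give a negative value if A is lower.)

2.8 km

For any compensation level in the mantle, the mantle terms cancel and isostasy reduces to e = (Σt_A − Σt_B) − (Σ(ρt)_A − Σ(ρt)_B) / ρ_m.
Σt_A = 43.107 km; Σt_B = 21.65 km; Σ(ρt)_A = 120.13053; Σ(ρt)_B = 57.8055 (in km·g/cm³).
e = (43.107 − 21.65) − (120.13053 − 57.8055) / 3.34 = 2.8 km.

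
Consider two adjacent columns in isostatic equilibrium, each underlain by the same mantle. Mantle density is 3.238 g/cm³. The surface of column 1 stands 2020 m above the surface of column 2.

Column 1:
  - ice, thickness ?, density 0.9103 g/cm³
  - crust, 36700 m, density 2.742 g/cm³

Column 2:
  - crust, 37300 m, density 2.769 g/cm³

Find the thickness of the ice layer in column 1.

2510 m

Take the compensation level at the base of the deeper column (depth z_c below the surface of column 1) and equate Σ ρ_i t_i down to z_c; mantle fills any gap and the z_c terms cancel.
Column 1: x×0.9103 + 36700×2.742 + (z_c − 36700 − x)×3.238
Column 2: 2020×0 + 37300×2.769 + (z_c − 2020 − 37300)×3.238
The z_c×3.238 term appears on both sides and cancels. Collect the known terms of each column as K = Σ(ρt)_known − 3.238 × (depth of known layers): K_1 = 100631.4 − 3.238×36700 = −18203.2; K_2 = 103283.7 − 3.238×(2020 + 37300) = −24034.46.
Balance: K_1 − x×(3.238 − 0.9103) = K_2, so x = (K_1 − K_2)/(3.238 − 0.9103) = 5831.26/2.3277 = 2510 m.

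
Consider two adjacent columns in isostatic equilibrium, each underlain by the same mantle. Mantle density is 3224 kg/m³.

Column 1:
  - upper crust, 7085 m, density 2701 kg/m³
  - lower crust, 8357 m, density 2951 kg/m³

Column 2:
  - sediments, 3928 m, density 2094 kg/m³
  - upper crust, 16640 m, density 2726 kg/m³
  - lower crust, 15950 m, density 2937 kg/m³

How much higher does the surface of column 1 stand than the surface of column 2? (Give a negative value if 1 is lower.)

−3510 m

For any compensation level in the mantle, the mantle terms cancel and isostasy reduces to e = (Σt_1 − Σt_2) − (Σ(ρt)_1 − Σ(ρt)_2) / ρ_m.
Σt_1 = 15442 m; Σt_2 = 36518 m; Σ(ρt)_1 = 43798092; Σ(ρt)_2 = 100431022 (in m·kg/m³).
e = (15442 − 36518) − (43798092 − 100431022) / 3224 = −3510 m.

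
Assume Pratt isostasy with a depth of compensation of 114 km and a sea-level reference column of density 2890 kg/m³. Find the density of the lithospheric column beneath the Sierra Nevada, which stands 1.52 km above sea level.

Pratt balance: ρ_ref D = ρ (D + h).
ρ = ρ_ref D/(D + h) = 2890 × 114 km/(114 km + 1.52 km) = 2850 kg/m³.

2850 kg/m³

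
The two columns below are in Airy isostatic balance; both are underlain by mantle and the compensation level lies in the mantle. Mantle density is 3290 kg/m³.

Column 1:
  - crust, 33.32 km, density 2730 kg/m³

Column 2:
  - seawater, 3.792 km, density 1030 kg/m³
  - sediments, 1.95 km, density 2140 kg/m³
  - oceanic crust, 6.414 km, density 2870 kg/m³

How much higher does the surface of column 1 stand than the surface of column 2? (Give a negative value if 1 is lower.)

For any compensation level in the mantle, the mantle terms cancel and isostasy reduces to e = (Σt_1 − Σt_2) − (Σ(ρt)_1 − Σ(ρt)_2) / ρ_m.
Σt_1 = 33.32 km; Σt_2 = 12.156 km; Σ(ρt)_1 = 90963.6; Σ(ρt)_2 = 26486.94 (in km·kg/m³).
e = (33.32 − 12.156) − (90963.6 − 26486.94) / 3290 = 1.57 km.

1.57 km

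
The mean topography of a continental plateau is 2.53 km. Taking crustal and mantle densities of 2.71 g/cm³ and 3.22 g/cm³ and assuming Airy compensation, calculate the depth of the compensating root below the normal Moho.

13.4 km

Balancing pressure at the compensation depth: the weight of the topography is balanced by the buoyancy of the root, ρ_c h = (ρ_m − ρ_c) r.
r = h · ρ_c / (ρ_m − ρ_c) = 2.53 km × 2.71 / (3.22 − 2.71) = 13.4 km.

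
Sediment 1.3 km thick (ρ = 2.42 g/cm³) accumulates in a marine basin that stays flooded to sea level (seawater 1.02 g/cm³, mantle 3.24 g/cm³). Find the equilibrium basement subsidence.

Submarine loading: the sediment displaces seawater, and the subsidence is in turn flooded, so s (ρ_m − ρ_w) = t (ρ_sed − ρ_w).
s = 1.3 km × (2.42 − 1.02) / (3.24 − 1.02) = 0.82 km.

0.82 km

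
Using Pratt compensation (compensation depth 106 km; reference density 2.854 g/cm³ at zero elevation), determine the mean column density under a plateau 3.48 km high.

Pratt balance: ρ_ref D = ρ (D + h).
ρ = ρ_ref D/(D + h) = 2.854 × 106 km/(106 km + 3.48 km) = 2.76 g/cm³.

2.76 g/cm³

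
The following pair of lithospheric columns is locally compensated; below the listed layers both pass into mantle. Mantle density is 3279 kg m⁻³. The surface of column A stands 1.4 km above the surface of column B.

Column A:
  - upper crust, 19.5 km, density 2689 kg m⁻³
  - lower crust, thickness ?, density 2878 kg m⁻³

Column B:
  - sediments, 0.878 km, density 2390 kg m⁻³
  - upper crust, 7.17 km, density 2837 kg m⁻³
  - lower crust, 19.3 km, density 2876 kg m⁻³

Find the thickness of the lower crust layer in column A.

12 km

Take the compensation level at the base of the deeper column (depth z_c below the surface of column A) and equate Σ ρ_i t_i down to z_c; mantle fills any gap and the z_c terms cancel.
Column A: 19.5×2689 + x×2878 + (z_c − 19.5 − x)×3279
Column B: 1.4×0 + 0.878×2390 + 7.17×2837 + 19.3×2876 + (z_c − 1.4 − 27.348)×3279
The z_c×3279 term appears on both sides and cancels. Collect the known terms of each column as K = Σ(ρt)_known − 3279 × (depth of known layers): K_A = 52435.5 − 3279×19.5 = −11505; K_B = 77946.51 − 3279×(1.4 + 27.348) = −16318.182.
Balance: K_A − x×(3279 − 2878) = K_B, so x = (K_A − K_B)/(3279 − 2878) = 4813.18/401 = 12 km.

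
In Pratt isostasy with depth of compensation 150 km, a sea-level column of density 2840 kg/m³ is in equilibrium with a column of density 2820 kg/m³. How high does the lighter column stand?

1.06 km

ρ_ref D = ρ (D + h) → h = D (ρ_ref − ρ)/ρ.
h = 150 km × (2840 − 2820)/2820 = 1.06 km.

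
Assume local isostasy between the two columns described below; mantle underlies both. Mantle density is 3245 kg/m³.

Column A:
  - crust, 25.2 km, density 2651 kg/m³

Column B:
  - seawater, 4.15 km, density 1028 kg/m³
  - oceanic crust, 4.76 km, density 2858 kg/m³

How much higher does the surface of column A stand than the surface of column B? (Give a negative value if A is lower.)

1.21 km

For any compensation level in the mantle, the mantle terms cancel and isostasy reduces to e = (Σt_A − Σt_B) − (Σ(ρt)_A − Σ(ρt)_B) / ρ_m.
Σt_A = 25.2 km; Σt_B = 8.91 km; Σ(ρt)_A = 66805.2; Σ(ρt)_B = 17870.28 (in km·kg/m³).
e = (25.2 − 8.91) − (66805.2 − 17870.28) / 3245 = 1.21 km.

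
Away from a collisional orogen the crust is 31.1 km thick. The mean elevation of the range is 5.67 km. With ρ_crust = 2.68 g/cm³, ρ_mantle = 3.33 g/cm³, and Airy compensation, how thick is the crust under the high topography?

Root depth r = h ρ_c / (ρ_m − ρ_c) = 5.67 km × 2.68 / 0.65 = 23.38 km.
Total thickness = T + h + r = 31.1 km + 5.67 km + 23.38 km = 60.1 km.

60.1 km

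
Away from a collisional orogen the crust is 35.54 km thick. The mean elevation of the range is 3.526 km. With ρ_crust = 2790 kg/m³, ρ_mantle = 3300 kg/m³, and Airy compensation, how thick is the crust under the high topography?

Root depth r = h ρ_c / (ρ_m − ρ_c) = 3.526 km × 2790 / 510 = 19.29 km.
Total thickness = T + h + r = 35.54 km + 3.526 km + 19.29 km = 58.4 km.

58.4 km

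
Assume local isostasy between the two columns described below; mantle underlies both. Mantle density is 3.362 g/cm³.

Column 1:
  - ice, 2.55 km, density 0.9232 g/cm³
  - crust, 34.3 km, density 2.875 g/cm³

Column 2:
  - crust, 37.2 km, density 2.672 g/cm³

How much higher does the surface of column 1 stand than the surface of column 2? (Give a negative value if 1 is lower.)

For any compensation level in the mantle, the mantle terms cancel and isostasy reduces to e = (Σt_1 − Σt_2) − (Σ(ρt)_1 − Σ(ρt)_2) / ρ_m.
Σt_1 = 36.85 km; Σt_2 = 37.2 km; Σ(ρt)_1 = 100.96666; Σ(ρt)_2 = 99.3984 (in km·g/cm³).
e = (36.85 − 37.2) − (100.96666 − 99.3984) / 3.362 = −0.816 km.

−0.816 km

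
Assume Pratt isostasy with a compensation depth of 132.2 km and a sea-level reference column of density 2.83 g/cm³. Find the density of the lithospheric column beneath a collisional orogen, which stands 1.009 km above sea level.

Pratt balance: ρ_ref D = ρ (D + h).
ρ = ρ_ref D/(D + h) = 2.83 × 132.2 km/(132.2 km + 1.009 km) = 2.81 g/cm³.

2.81 g/cm³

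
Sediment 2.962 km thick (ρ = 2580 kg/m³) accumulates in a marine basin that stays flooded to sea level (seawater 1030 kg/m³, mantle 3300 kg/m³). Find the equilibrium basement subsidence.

Submarine loading: the sediment displaces seawater, and the subsidence is in turn flooded, so s (ρ_m − ρ_w) = t (ρ_sed − ρ_w).
s = 2.962 km × (2580 − 1030) / (3300 − 1030) = 2.02 km.

2.02 km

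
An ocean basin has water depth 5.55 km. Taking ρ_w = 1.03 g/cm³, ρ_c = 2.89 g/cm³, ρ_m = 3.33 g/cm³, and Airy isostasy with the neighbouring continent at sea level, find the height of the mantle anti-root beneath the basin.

23.5 km

Equating mass per unit area of the two columns: replacing crust with seawater at the top is compensated by replacing crust with mantle at the base: d (ρ_c − ρ_w) = a (ρ_m − ρ_c).
a = d (ρ_c − ρ_w)/(ρ_m − ρ_c) = 5.55 km × 1.86/0.44 = 23.5 km.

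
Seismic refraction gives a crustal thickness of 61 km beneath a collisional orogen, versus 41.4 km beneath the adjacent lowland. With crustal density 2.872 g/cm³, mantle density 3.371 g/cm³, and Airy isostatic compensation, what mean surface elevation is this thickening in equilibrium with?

Excess crust Δ = 61 km − 41.4 km = 19.6 km, split between elevation h and root r with h + r = Δ.
Airy balance ρ_c h = (ρ_m − ρ_c) r gives r = h ρ_c/(ρ_m − ρ_c), so h (1 + ρ_c/(ρ_m − ρ_c)) = Δ, i.e. h = Δ (ρ_m − ρ_c)/ρ_m.
h = 19.6 km × 0.499/3.371 = 2.9 km.

2.9 km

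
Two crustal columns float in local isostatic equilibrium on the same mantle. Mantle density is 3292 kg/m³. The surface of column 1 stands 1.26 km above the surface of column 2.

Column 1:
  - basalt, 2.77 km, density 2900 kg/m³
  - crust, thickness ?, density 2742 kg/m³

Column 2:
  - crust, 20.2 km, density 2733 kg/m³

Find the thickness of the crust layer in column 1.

Take the compensation level at the base of the deeper column (depth z_c below the surface of column 1) and equate Σ ρ_i t_i down to z_c; mantle fills any gap and the z_c terms cancel.
Column 1: 2.77×2900 + x×2742 + (z_c − 2.77 − x)×3292
Column 2: 1.26×0 + 20.2×2733 + (z_c − 1.26 − 20.2)×3292
The z_c×3292 term appears on both sides and cancels. Collect the known terms of each column as K = Σ(ρt)_known − 3292 × (depth of known layers): K_1 = 8033 − 3292×2.77 = −1085.84; K_2 = 55206.6 − 3292×(1.26 + 20.2) = −15439.72.
Balance: K_1 − x×(3292 − 2742) = K_2, so x = (K_1 − K_2)/(3292 − 2742) = 14353.9/550 = 26.1 km.

26.1 km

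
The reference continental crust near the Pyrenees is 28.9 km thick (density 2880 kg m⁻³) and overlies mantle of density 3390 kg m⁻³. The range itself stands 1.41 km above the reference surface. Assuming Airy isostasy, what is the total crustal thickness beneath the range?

Root depth r = h ρ_c / (ρ_m − ρ_c) = 1.41 km × 2880 / 510 = 7.962 km.
Total thickness = T + h + r = 28.9 km + 1.41 km + 7.962 km = 38.3 km.

38.3 km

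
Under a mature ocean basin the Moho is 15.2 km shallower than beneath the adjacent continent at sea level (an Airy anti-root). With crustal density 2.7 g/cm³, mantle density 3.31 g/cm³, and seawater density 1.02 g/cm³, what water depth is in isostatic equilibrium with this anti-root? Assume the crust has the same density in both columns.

5.52 km

Replacing a thickness d of crust by seawater at the top must be balanced by replacing crust with mantle at the base: d (ρ_c − ρ_w) = a (ρ_m − ρ_c).
d = a (ρ_m − ρ_c)/(ρ_c − ρ_w) = 15.2 km × 0.61/1.68 = 5.52 km.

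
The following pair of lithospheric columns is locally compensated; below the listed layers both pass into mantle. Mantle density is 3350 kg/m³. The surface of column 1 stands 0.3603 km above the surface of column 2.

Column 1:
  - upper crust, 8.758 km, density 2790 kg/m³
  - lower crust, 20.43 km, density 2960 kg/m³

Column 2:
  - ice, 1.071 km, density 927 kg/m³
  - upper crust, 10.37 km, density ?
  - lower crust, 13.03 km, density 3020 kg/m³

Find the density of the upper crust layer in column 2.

Take the compensation level at the base of the deeper column (depth z_c below the surface of column 1) and equate Σ ρ_i t_i down to z_c; mantle fills any gap and the z_c terms cancel.
Column 1: 8.758×2790 + 20.43×2960 + (z_c − 29.188)×3350
Column 2: 0.3603×0 + 1.071×927 + 10.37×ρ + 13.03×3020 + (z_c − 0.3603 − 24.471)×3350
The z_c×3350 term appears on both sides and cancels. Collect the known terms of each column as K = Σ(ρt)_known − 3350 × (depth of known layers): K_1 = 84907.62 − 3350×29.188 = −12872.18; K_2 = 40343.417 − 3350×(0.3603 + 24.471) = −42841.438.
Balance: K_1 = K_2 + 10.37×ρ, so ρ = (K_1 − K_2)/10.37 = 29969.3/10.37 = 2890 kg/m³.

2890 kg/m³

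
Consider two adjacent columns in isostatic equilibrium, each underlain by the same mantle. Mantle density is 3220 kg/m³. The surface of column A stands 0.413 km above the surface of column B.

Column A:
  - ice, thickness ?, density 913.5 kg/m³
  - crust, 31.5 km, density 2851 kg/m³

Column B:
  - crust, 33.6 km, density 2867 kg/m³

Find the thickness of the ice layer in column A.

Take the compensation level at the base of the deeper column (depth z_c below the surface of column A) and equate Σ ρ_i t_i down to z_c; mantle fills any gap and the z_c terms cancel.
Column A: x×913.5 + 31.5×2851 + (z_c − 31.5 − x)×3220
Column B: 0.413×0 + 33.6×2867 + (z_c − 0.413 − 33.6)×3220
The z_c×3220 term appears on both sides and cancels. Collect the known terms of each column as K = Σ(ρt)_known − 3220 × (depth of known layers): K_A = 89806.5 − 3220×31.5 = −11623.5; K_B = 96331.2 − 3220×(0.413 + 33.6) = −13190.66.
Balance: K_A − x×(3220 − 913.5) = K_B, so x = (K_A − K_B)/(3220 − 913.5) = 1567.16/2306.5 = 0.679 km.

0.679 km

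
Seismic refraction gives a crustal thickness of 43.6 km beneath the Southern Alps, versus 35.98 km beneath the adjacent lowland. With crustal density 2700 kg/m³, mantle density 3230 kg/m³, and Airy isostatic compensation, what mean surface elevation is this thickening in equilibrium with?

Excess crust Δ = 43.6 km − 35.98 km = 7.62 km, split between elevation h and root r with h + r = Δ.
Airy balance ρ_c h = (ρ_m − ρ_c) r gives r = h ρ_c/(ρ_m − ρ_c), so h (1 + ρ_c/(ρ_m − ρ_c)) = Δ, i.e. h = Δ (ρ_m − ρ_c)/ρ_m.
h = 7.62 km × 530/3230 = 1.25 km.

1.25 km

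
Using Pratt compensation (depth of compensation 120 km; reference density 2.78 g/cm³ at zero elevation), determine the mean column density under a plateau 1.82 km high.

2.74 g/cm³

Pratt balance: ρ_ref D = ρ (D + h).
ρ = ρ_ref D/(D + h) = 2.78 × 120 km/(120 km + 1.82 km) = 2.74 g/cm³.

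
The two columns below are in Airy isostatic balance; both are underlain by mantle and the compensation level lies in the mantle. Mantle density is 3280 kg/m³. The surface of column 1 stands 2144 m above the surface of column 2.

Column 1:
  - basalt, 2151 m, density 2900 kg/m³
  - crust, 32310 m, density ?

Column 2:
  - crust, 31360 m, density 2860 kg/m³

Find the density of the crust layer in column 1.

2680 kg/m³

Take the compensation level at the base of the deeper column (depth z_c below the surface of column 1) and equate Σ ρ_i t_i down to z_c; mantle fills any gap and the z_c terms cancel.
Column 1: 2151×2900 + 32310×ρ + (z_c − 34461)×3280
Column 2: 2144×0 + 31360×2860 + (z_c − 2144 − 31360)×3280
The z_c×3280 term appears on both sides and cancels. Collect the known terms of each column as K = Σ(ρt)_known − 3280 × (depth of known layers): K_1 = 6237900 − 3280×34461 = −106794180; K_2 = 89689600 − 3280×(2144 + 31360) = −20203520.
Balance: K_1 + 32310×ρ = K_2, so ρ = (K_2 − K_1)/32310 = 86590700/32310 = 2680 kg/m³.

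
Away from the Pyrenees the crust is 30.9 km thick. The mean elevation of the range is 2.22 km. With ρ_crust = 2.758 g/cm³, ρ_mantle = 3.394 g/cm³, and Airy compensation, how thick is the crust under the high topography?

Root depth r = h ρ_c / (ρ_m − ρ_c) = 2.22 km × 2.758 / 0.636 = 9.627 km.
Total thickness = T + h + r = 30.9 km + 2.22 km + 9.627 km = 42.7 km.

42.7 km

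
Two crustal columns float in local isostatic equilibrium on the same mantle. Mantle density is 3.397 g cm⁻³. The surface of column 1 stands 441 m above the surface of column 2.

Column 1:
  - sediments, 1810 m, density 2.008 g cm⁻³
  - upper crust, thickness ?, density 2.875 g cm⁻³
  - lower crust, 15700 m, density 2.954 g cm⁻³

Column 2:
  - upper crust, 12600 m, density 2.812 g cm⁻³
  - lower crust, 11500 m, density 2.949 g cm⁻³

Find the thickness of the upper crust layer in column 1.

8720 m

Take the compensation level at the base of the deeper column (depth z_c below the surface of column 1) and equate Σ ρ_i t_i down to z_c; mantle fills any gap and the z_c terms cancel.
Column 1: 1810×2.008 + x×2.875 + 15700×2.954 + (z_c − 17510 − x)×3.397
Column 2: 441×0 + 12600×2.812 + 11500×2.949 + (z_c − 441 − 24100)×3.397
The z_c×3.397 term appears on both sides and cancels. Collect the known terms of each column as K = Σ(ρt)_known − 3.397 × (depth of known layers): K_1 = 50012.28 − 3.397×17510 = −9469.19; K_2 = 69344.7 − 3.397×(441 + 24100) = −14021.077.
Balance: K_1 − x×(3.397 − 2.875) = K_2, so x = (K_1 − K_2)/(3.397 − 2.875) = 4551.89/0.522 = 8720 m.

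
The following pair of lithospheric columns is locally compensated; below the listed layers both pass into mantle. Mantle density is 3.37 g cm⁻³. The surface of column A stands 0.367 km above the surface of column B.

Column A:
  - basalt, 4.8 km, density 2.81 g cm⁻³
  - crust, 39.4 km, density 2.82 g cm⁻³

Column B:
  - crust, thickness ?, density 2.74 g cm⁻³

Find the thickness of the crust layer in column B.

36.7 km

Take the compensation level at the base of the deeper column (depth z_c below the surface of column A) and equate Σ ρ_i t_i down to z_c; mantle fills any gap and the z_c terms cancel.
Column A: 4.8×2.81 + 39.4×2.82 + (z_c − 44.2)×3.37
Column B: 0.367×0 + x×2.74 + (z_c − 0.367 − 0 − x)×3.37
The z_c×3.37 term appears on both sides and cancels. Collect the known terms of each column as K = Σ(ρt)_known − 3.37 × (depth of known layers): K_A = 124.596 − 3.37×44.2 = −24.358; K_B = 0 − 3.37×(0.367 + 0) = −1.23679.
Balance: K_A = K_B − x×(3.37 − 2.74), so x = (K_B − K_A)/(3.37 − 2.74) = 23.1212/0.63 = 36.7 km.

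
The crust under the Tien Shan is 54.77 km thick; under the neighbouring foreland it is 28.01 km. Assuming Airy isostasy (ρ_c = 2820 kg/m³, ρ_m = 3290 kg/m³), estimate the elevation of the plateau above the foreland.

3.82 km

Excess crust Δ = 54.77 km − 28.01 km = 26.76 km, split between elevation h and root r with h + r = Δ.
Airy balance ρ_c h = (ρ_m − ρ_c) r gives r = h ρ_c/(ρ_m − ρ_c), so h (1 + ρ_c/(ρ_m − ρ_c)) = Δ, i.e. h = Δ (ρ_m − ρ_c)/ρ_m.
h = 26.76 km × 470/3290 = 3.82 km.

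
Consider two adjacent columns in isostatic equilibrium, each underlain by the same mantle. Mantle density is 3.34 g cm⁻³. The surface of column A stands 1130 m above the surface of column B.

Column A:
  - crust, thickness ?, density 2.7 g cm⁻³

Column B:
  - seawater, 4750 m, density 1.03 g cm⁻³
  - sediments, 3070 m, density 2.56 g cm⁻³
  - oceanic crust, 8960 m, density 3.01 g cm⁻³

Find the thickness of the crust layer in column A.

Take the compensation level at the base of the deeper column (depth z_c below the surface of column A) and equate Σ ρ_i t_i down to z_c; mantle fills any gap and the z_c terms cancel.
Column A: x×2.7 + (z_c − 0 − x)×3.34
Column B: 1130×0 + 4750×1.03 + 3070×2.56 + 8960×3.01 + (z_c − 1130 − 16780)×3.34
The z_c×3.34 term appears on both sides and cancels. Collect the known terms of each column as K = Σ(ρt)_known − 3.34 × (depth of known layers): K_A = 0 − 3.34×0 = 0; K_B = 39721.3 − 3.34×(1130 + 16780) = −20098.1.
Balance: K_A − x×(3.34 − 2.7) = K_B, so x = (K_A − K_B)/(3.34 − 2.7) = 20098.1/0.64 = 31400 m.

31400 m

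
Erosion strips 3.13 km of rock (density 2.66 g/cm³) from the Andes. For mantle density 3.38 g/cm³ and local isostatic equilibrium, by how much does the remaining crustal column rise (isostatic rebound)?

2.46 km

Unloading: uplift u = e ρ_c/ρ_m = 3.13 km × 2.66/3.38 = 2.46 km.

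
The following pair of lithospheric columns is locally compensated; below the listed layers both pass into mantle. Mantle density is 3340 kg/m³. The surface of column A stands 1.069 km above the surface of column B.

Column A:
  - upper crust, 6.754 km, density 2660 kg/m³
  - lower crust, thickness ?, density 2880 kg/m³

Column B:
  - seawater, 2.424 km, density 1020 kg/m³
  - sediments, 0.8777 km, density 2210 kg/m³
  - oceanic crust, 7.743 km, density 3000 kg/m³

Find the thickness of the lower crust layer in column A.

17.9 km

Take the compensation level at the base of the deeper column (depth z_c below the surface of column A) and equate Σ ρ_i t_i down to z_c; mantle fills any gap and the z_c terms cancel.
Column A: 6.754×2660 + x×2880 + (z_c − 6.754 − x)×3340
Column B: 1.069×0 + 2.424×1020 + 0.8777×2210 + 7.743×3000 + (z_c − 1.069 − 11.0447)×3340
The z_c×3340 term appears on both sides and cancels. Collect the known terms of each column as K = Σ(ρt)_known − 3340 × (depth of known layers): K_A = 17965.64 − 3340×6.754 = −4592.72; K_B = 27641.197 − 3340×(1.069 + 11.0447) = −12818.561.
Balance: K_A − x×(3340 − 2880) = K_B, so x = (K_A − K_B)/(3340 − 2880) = 8225.84/460 = 17.9 km.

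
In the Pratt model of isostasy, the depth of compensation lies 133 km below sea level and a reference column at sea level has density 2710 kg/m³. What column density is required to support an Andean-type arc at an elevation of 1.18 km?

Pratt balance: ρ_ref D = ρ (D + h).
ρ = ρ_ref D/(D + h) = 2710 × 133 km/(133 km + 1.18 km) = 2690 kg/m³.

2690 kg/m³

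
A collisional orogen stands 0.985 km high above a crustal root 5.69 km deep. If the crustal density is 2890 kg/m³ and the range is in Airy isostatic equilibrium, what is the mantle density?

3390 kg/m³

Airy balance: ρ_c h = (ρ_m − ρ_c) r → ρ_m = ρ_c (1 + h/r).
ρ_m = 2890 × (1 + 0.985 km/5.69 km) = 3390 kg/m³.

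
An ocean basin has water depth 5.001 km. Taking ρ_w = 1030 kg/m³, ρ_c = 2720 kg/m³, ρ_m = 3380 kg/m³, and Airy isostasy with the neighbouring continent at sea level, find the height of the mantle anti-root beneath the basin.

In Airy isostatic equilibrium: replacing crust with seawater at the top is compensated by replacing crust with mantle at the base: d (ρ_c − ρ_w) = a (ρ_m − ρ_c).
a = d (ρ_c − ρ_w)/(ρ_m − ρ_c) = 5.001 km × 1690/660 = 12.8 km.

12.8 km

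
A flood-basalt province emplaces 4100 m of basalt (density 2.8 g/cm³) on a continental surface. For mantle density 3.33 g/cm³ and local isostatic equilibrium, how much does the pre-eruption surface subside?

Subaerial loading: s = t ρ_load / ρ_m.
s = 4100 m × 2.8/3.33 = 3450 m.

3450 m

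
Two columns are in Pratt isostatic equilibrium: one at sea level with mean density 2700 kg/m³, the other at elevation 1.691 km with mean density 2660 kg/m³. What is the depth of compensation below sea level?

112 km

ρ_ref D = ρ (D + h) → D (ρ_ref − ρ) = ρ h.
D = ρ h/(ρ_ref − ρ) = 2660 × 1.691 km/(2700 − 2660) = 112 km.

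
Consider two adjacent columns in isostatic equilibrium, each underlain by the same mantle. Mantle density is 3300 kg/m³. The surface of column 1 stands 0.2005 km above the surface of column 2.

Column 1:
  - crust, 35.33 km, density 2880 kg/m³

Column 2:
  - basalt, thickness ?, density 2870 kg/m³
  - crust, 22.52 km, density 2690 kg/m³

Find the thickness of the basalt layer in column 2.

1.02 km

Take the compensation level at the base of the deeper column (depth z_c below the surface of column 1) and equate Σ ρ_i t_i down to z_c; mantle fills any gap and the z_c terms cancel.
Column 1: 35.33×2880 + (z_c − 35.33)×3300
Column 2: 0.2005×0 + x×2870 + 22.52×2690 + (z_c − 0.2005 − 22.52 − x)×3300
The z_c×3300 term appears on both sides and cancels. Collect the known terms of each column as K = Σ(ρt)_known − 3300 × (depth of known layers): K_1 = 101750.4 − 3300×35.33 = −14838.6; K_2 = 60578.8 − 3300×(0.2005 + 22.52) = −14398.85.
Balance: K_1 = K_2 − x×(3300 − 2870), so x = (K_2 − K_1)/(3300 − 2870) = 439.75/430 = 1.02 km.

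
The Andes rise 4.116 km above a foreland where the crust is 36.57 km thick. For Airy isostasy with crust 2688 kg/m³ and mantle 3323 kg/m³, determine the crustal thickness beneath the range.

58.1 km

Root depth r = h ρ_c / (ρ_m − ρ_c) = 4.116 km × 2688 / 635 = 17.42 km.
Total thickness = T + h + r = 36.57 km + 4.116 km + 17.42 km = 58.1 km.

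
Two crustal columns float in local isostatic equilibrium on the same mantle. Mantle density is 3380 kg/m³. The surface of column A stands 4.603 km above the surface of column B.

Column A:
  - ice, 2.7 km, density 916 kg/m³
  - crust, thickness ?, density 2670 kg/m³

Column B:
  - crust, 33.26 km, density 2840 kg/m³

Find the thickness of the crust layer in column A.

37.8 km

Take the compensation level at the base of the deeper column (depth z_c below the surface of column A) and equate Σ ρ_i t_i down to z_c; mantle fills any gap and the z_c terms cancel.
Column A: 2.7×916 + x×2670 + (z_c − 2.7 − x)×3380
Column B: 4.603×0 + 33.26×2840 + (z_c − 4.603 − 33.26)×3380
The z_c×3380 term appears on both sides and cancels. Collect the known terms of each column as K = Σ(ρt)_known − 3380 × (depth of known layers): K_A = 2473.2 − 3380×2.7 = −6652.8; K_B = 94458.4 − 3380×(4.603 + 33.26) = −33518.54.
Balance: K_A − x×(3380 − 2670) = K_B, so x = (K_A − K_B)/(3380 − 2670) = 26865.7/710 = 37.8 km.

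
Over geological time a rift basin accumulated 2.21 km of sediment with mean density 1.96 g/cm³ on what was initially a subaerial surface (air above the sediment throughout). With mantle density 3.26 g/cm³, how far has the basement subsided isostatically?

Subaerial load: s = t ρ_sed / ρ_m = 2.21 km × 1.96/3.26 = 1.33 km.

1.33 km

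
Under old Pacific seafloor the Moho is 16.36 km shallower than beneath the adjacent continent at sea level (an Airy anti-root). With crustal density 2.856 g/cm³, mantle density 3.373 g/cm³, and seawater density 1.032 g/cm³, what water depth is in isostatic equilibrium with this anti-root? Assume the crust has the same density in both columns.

4.64 km

Replacing a thickness d of crust by seawater at the top must be balanced by replacing crust with mantle at the base: d (ρ_c − ρ_w) = a (ρ_m − ρ_c).
d = a (ρ_m − ρ_c)/(ρ_c − ρ_w) = 16.36 km × 0.517/1.824 = 4.64 km.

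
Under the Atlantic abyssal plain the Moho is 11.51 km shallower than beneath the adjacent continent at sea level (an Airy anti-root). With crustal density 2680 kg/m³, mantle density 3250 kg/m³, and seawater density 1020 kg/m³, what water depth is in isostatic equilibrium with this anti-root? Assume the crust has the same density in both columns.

3.95 km

Replacing a thickness d of crust by seawater at the top must be balanced by replacing crust with mantle at the base: d (ρ_c − ρ_w) = a (ρ_m − ρ_c).
d = a (ρ_m − ρ_c)/(ρ_c − ρ_w) = 11.51 km × 570/1660 = 3.95 km.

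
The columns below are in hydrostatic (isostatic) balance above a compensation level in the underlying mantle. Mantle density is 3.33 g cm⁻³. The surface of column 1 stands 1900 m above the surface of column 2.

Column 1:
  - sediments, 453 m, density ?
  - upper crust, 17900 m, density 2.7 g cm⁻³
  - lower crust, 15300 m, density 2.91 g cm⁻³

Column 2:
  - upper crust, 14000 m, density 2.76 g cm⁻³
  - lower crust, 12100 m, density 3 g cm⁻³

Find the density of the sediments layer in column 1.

Take the compensation level at the base of the deeper column (depth z_c below the surface of column 1) and equate Σ ρ_i t_i down to z_c; mantle fills any gap and the z_c terms cancel.
Column 1: 453×ρ + 17900×2.7 + 15300×2.91 + (z_c − 33653)×3.33
Column 2: 1900×0 + 14000×2.76 + 12100×3 + (z_c − 1900 − 26100)×3.33
The z_c×3.33 term appears on both sides and cancels. Collect the known terms of each column as K = Σ(ρt)_known − 3.33 × (depth of known layers): K_1 = 92853 − 3.33×33653 = −19211.49; K_2 = 74940 − 3.33×(1900 + 26100) = −18300.
Balance: K_1 + 453×ρ = K_2, so ρ = (K_2 − K_1)/453 = 911.49/453 = 2.01 g cm⁻³.

2.01 g cm⁻³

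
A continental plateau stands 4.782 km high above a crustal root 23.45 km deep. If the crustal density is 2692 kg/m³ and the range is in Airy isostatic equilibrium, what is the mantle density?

Airy balance: ρ_c h = (ρ_m − ρ_c) r → ρ_m = ρ_c (1 + h/r).
ρ_m = 2692 × (1 + 4.782 km/23.45 km) = 3240 kg/m³.

3240 kg/m³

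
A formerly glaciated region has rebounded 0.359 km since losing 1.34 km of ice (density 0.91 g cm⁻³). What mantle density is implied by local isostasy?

ρ_m = ρ_ice t / u = 0.91 × 1.34 km/0.359 km = 3.4 g cm⁻³.

3.4 g cm⁻³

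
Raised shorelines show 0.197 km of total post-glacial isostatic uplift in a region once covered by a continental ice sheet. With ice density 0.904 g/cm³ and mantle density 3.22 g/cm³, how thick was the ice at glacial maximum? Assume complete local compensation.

u = t ρ_ice/ρ_m → t = u ρ_m/ρ_ice = 0.197 km × 3.22/0.904 = 0.702 km.

0.702 km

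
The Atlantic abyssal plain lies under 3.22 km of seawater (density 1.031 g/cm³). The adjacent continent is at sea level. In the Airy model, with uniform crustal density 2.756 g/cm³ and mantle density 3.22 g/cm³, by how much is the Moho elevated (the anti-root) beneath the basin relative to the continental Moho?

12 km

For local isostatic compensation: replacing crust with seawater at the top is compensated by replacing crust with mantle at the base: d (ρ_c − ρ_w) = a (ρ_m − ρ_c).
a = d (ρ_c − ρ_w)/(ρ_m − ρ_c) = 3.22 km × 1.725/0.464 = 12 km.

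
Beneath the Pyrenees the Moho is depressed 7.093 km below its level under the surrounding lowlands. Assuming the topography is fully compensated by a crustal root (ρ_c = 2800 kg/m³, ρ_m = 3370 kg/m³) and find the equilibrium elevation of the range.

Balancing pressure at the compensation depth: ρ_c h = (ρ_m − ρ_c) r.
h = r (ρ_m − ρ_c) / ρ_c = 7.093 km × (3370 − 2800) / 2800 = 1.44 km.

1.44 km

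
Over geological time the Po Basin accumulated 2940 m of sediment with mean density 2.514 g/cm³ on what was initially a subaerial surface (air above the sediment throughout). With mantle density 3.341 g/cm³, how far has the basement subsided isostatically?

Subaerial load: s = t ρ_sed / ρ_m = 2940 m × 2.514/3.341 = 2210 m.

2210 m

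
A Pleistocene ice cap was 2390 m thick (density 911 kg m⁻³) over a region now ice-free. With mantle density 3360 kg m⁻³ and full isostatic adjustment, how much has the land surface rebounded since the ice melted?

Removing the load lets mantle flow back in; uplift u satisfies ρ_ice t = ρ_m u.
u = t ρ_ice/ρ_m = 2390 m × 911/3360 = 648 m.

648 m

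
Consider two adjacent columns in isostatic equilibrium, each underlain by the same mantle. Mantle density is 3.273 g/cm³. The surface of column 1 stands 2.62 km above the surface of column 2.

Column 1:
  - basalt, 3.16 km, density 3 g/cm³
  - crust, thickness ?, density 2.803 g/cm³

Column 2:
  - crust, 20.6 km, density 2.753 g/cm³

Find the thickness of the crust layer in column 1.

Take the compensation level at the base of the deeper column (depth z_c below the surface of column 1) and equate Σ ρ_i t_i down to z_c; mantle fills any gap and the z_c terms cancel.
Column 1: 3.16×3 + x×2.803 + (z_c − 3.16 − x)×3.273
Column 2: 2.62×0 + 20.6×2.753 + (z_c − 2.62 − 20.6)×3.273
The z_c×3.273 term appears on both sides and cancels. Collect the known terms of each column as K = Σ(ρt)_known − 3.273 × (depth of known layers): K_1 = 9.48 − 3.273×3.16 = −0.86268; K_2 = 56.7118 − 3.273×(2.62 + 20.6) = −19.28726.
Balance: K_1 − x×(3.273 − 2.803) = K_2, so x = (K_1 − K_2)/(3.273 − 2.803) = 18.4246/0.47 = 39.2 km.

39.2 km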